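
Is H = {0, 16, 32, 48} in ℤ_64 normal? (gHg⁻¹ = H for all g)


H = {0, 16, 32, 48} in ℤ_64
ℤ_64 is abelian; every subgroup of an abelian group is normal

Yes, normal subgroup


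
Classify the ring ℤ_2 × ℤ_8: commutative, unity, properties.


Direct product ring; commutative with unity (1,1); but (1,0)·(0,1) = (0,0) gives zero divisors, so not an integral domain
Commutative: Yes
Integral domain: No
Has unity: Yes

ℤ_2 × ℤ_8: Commutative=Yes, Unity=Yes


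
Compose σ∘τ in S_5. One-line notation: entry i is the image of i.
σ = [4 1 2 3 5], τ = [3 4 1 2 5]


σ∘τ: apply τ first, then σ
1 →τ 3 →σ 2
2 →τ 4 →σ 3
3 →τ 1 →σ 4
4 →τ 2 →σ 1
5 →τ 5 →σ 5

σ∘τ = [2 3 4 1 5]


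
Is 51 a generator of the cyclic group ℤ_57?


g generates ℤ_n iff gcd(g, n) = 1
gcd(51, 57) = 3
Since gcd = 3 ≠ 1, ⟨51⟩ has order 19 < 57, so 51 is not a generator.

No, 51 does not generate ℤ_57


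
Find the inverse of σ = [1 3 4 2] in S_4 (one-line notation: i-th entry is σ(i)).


To find σ⁻¹, swap domain and range:
σ(1) = 1 → σ⁻¹(1) = 1
σ(2) = 3 → σ⁻¹(3) = 2
σ(3) = 4 → σ⁻¹(4) = 3
σ(4) = 2 → σ⁻¹(2) = 4

σ⁻¹ = [1 4 2 3]


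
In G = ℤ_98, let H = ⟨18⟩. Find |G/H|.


|⟨18⟩| = n / gcd(18, 98) = 98 / 2 = 49
H is normal (ℤ_98 is abelian).
|G/H| = |G| / |H| = 98 / 49 = 2

|G/H| = 2


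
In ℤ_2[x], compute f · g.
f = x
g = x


Expand and collect like terms; reduce coefficients mod 2:
x^0: 0·0 = 0 ≡ 0 (mod 2)
x^1: 0·1 + 1·0 = 0 ≡ 0 (mod 2)
x^2: 1·1 = 1 ≡ 1 (mod 2)
Result: x^2

f · g = x^2


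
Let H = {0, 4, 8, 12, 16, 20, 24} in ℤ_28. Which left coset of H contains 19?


19 + H = {19 + h (mod 28) : h ∈ H}
19+0=19, 19+4=23, 19+8=27, 19+12=3, 19+16=7, 19+20=11, 19+24=15
19 + H = {3, 7, 11, 15, 19, 23, 27} = 3 + H

19 + H = {3, 7, 11, 15, 19, 23, 27}


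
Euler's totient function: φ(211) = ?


Factor n: 211 = 211
φ(n) = n · ∏(1 - 1/p) over distinct primes p | n
φ(211) = 211 · (1 - 1/211) = 210

φ(211) = 210


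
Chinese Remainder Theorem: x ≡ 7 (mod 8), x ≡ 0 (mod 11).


m₁ = 8, m₂ = 11, gcd = 1, so CRT applies. M = m₁·m₂ = 88
Let M₁ = M/m₁ = 11, M₂ = M/m₂ = 8
Find y₁ ≡ M₁⁻¹ (mod m₁): 11⁻¹ ≡ 3 (mod 8)
Find y₂ ≡ M₂⁻¹ (mod m₂): 8⁻¹ ≡ 7 (mod 11)
x = a₁·M₁·y₁ + a₂·M₂·y₂ = 7·11·3 + 0·8·7 = 231
Reduce mod 88: x ≡ 55
Check: 55 mod 8 = 7 ✓, 55 mod 11 = 0 ✓

x ≡ 55 (mod 88)


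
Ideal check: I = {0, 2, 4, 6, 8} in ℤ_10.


Check ideal conditions for I = {0, 2, 4, 6, 8} in ℤ_10:
(1) I is an additive subgroup? Yes
(2) For r ∈ ℤ_10 and a ∈ I: r·a ∈ I? Yes

Yes, I is an ideal of ℤ_10


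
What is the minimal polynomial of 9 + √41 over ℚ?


Let α = 9 + √41. Then α - 9 = √41, so (α - 9)² = 41, giving α² - 18α + 40 = 0. Degree 2 and α ∉ ℚ, so this is the minimal polynomial.

Minimal polynomial: x² - 18x + 40


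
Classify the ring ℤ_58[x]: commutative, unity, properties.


ℤ_58 has zero divisors (2·29 ≡ 0), and these lift to constant zero divisors in ℤ_58[x]; so not an integral domain
Commutative: Yes
Integral domain: No
Has unity: Yes

ℤ_58[x]: Commutative=Yes, Unity=Yes


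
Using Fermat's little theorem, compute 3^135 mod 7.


Fermat's little theorem: if p is prime and gcd(a,p)=1, then a^(p-1) ≡ 1 (mod p)
p = 7 is prime, gcd(3,7) = 1
Reduce exponent: 135 mod 6 = 3
So 3^135 ≡ 3^3 (mod 7)
3^3 mod 7 = 6

3^135 ≡ 6 (mod 7)


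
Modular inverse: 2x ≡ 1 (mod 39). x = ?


Use the extended Euclidean algorithm to write 1 = 2·s + 39·t; then s mod 39 is the inverse.
Euclidean algorithm:
  2 = 0·39 + 2
  39 = 19·2 + 1
  2 = 2·1 + 0
gcd(2,39) = 1
Back-substitution gives: 2·(-19) + 39·(1) = 1
So 2⁻¹ ≡ -19 ≡ 20 (mod 39)
Check: 2 × 20 = 40 ≡ 1 (mod 39) ✓

2⁻¹ ≡ 20 (mod 39)


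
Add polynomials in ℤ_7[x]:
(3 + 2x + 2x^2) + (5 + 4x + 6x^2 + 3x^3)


Add coefficients mod 7:
x^0: 3 + 5 = 1 (mod 7)
x^1: 2 + 4 = 6 (mod 7)
x^2: 2 + 6 = 1 (mod 7)
x^3: 0 + 3 = 3 (mod 7)
Result: 1 + 6x + x^2 + 3x^3

f + g = 1 + 6x + x^2 + 3x^3


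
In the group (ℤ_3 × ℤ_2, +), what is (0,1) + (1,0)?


Operation: componentwise addition mod (3, 2)
(0,1) + (1,0) = ((a₁+b₁) mod 3, (a₂+b₂) mod 2) with a = (0,1), b = (1,0)

(0,1) + (1,0) = (1,1)


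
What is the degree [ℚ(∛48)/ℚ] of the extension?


∛48 has minimal polynomial x³ - 48 (irreducible over ℚ since 48 is not a perfect cube)

[ℚ(∛48)/ℚ] = 3


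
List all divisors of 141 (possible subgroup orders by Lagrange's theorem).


Lagrange's theorem: |H| divides |G|
|G| = 141
Divisors of 141: 1, 3, 47, 141

Possible subgroup orders: {1, 3, 47, 141}


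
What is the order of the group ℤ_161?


ℤ_n has n elements.

|ℤ_161| = 161


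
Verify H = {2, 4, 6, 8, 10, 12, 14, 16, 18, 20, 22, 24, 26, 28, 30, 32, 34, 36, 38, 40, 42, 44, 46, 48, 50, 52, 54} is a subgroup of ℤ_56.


Subgroup test for H = {2, 4, 6, 8, 10, 12, 14, 16, 18, 20, 22, 24, 26, 28, 30, 32, 34, 36, 38, 40, 42, 44, 46, 48, 50, 52, 54} in (ℤ_56, +):
(1) 0 ∈ H? No
(2) Closure: for all a,b ∈ H, (a+b) mod 56 ∈ H? No  [counterexample: 2 + 54 = 0 ∉ H]
(3) Inverses: for all a ∈ H, -a mod 56 ∈ H? Yes

No, H is not a subgroup of ℤ_56


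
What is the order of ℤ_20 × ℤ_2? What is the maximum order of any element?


|ℤ_20 × ℤ_2| = 20 × 2 = 40
Max element order = lcm(20,2) = 20
Cyclic? No (gcd=2)

|ℤ_20×ℤ_2| = 40, max element order = 20


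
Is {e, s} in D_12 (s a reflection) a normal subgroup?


H = {e, s} in D_12 (s a reflection)
r·s·r⁻¹ = sr⁻² ≠ s for n ≥ 3, so {e, s} is not closed under conjugation

No, not a normal subgroup


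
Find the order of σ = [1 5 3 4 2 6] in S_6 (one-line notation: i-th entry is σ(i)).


Cycle decomposition: (2 5)
Cycle lengths: 2
Order = lcm(2) = 2

ord(σ) = 2


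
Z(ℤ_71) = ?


Z(G) = {g ∈ G | gx = xg for all x ∈ G}
ℤ_71 is abelian, so Z(G) = G

Z(ℤ_71) = ℤ_71


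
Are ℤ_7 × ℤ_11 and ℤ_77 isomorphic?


Comparing ℤ_7 × ℤ_11 and ℤ_77:
gcd(7,11) = 1, so ℤ_7 × ℤ_11 ≅ ℤ_77 (CRT)

Yes, ℤ_7 × ℤ_11 ≅ ℤ_77


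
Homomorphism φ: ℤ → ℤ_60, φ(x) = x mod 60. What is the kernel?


Kernel = preimage of identity
ker(φ) = {x ∈ ℤ : x ≡ 0 (mod 60)} = 60ℤ = {0, ±60, ±120, ...}

ker(φ) = 60ℤ


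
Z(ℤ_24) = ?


Z(G) = {g ∈ G | gx = xg for all x ∈ G}
ℤ_24 is abelian, so Z(G) = G

Z(ℤ_24) = ℤ_24


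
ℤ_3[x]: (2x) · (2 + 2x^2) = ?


Expand and collect like terms; reduce coefficients mod 3:
x^0: 0·2 = 0 ≡ 0 (mod 3)
x^1: 0·0 + 2·2 = 4 ≡ 1 (mod 3)
x^2: 0·2 + 2·0 = 0 ≡ 0 (mod 3)
x^3: 2·2 = 4 ≡ 1 (mod 3)
Result: x + x^3

f · g = x + x^3


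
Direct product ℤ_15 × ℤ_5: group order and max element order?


|ℤ_15 × ℤ_5| = 15 × 5 = 75
Max element order = lcm(15,5) = 15
Cyclic? No (gcd=5)

|ℤ_15×ℤ_5| = 75, max element order = 15


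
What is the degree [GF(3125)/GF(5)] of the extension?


GF(3125) = GF(5^5), so the extension degree is 5

[GF(3125)/GF(5)] = 5


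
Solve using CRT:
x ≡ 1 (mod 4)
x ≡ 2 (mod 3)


m₁ = 4, m₂ = 3, gcd = 1, so CRT applies. M = m₁·m₂ = 12
Let M₁ = M/m₁ = 3, M₂ = M/m₂ = 4
Find y₁ ≡ M₁⁻¹ (mod m₁): 3⁻¹ ≡ 3 (mod 4)
Find y₂ ≡ M₂⁻¹ (mod m₂): 4⁻¹ ≡ 1 (mod 3)
x = a₁·M₁·y₁ + a₂·M₂·y₂ = 1·3·3 + 2·4·1 = 17
Reduce mod 12: x ≡ 5
Check: 5 mod 4 = 1 ✓, 5 mod 3 = 2 ✓

x ≡ 5 (mod 12)


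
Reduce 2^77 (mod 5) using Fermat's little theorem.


Fermat's little theorem: if p is prime and gcd(a,p)=1, then a^(p-1) ≡ 1 (mod p)
p = 5 is prime, gcd(2,5) = 1
Reduce exponent: 77 mod 4 = 1
So 2^77 ≡ 2^1 (mod 5)
2^1 mod 5 = 2

2^77 ≡ 2 (mod 5)


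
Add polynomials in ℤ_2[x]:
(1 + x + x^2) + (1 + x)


Add coefficients mod 2:
x^0: 1 + 1 = 0 (mod 2)
x^1: 1 + 1 = 0 (mod 2)
x^2: 1 + 0 = 1 (mod 2)
Result: x^2

f + g = x^2


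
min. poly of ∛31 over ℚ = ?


∛31 satisfies x³ - 31 = 0, irreducible over ℚ (no rational root; 31 is not a perfect cube)

Minimal polynomial: x³ - 31


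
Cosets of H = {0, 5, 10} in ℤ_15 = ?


H = {0, 5, 10}, |H| = 3
Number of cosets = |G|/|H| = 15/3 = 5
0 + H = {0, 5, 10}
1 + H = {1, 6, 11}
2 + H = {2, 7, 12}
3 + H = {3, 8, 13}
4 + H = {4, 9, 14}

Cosets: 0+H={0,5,10}; 1+H={1,6,11}; 2+H={2,7,12}; 3+H={3,8,13}; 4+H={4,9,14}


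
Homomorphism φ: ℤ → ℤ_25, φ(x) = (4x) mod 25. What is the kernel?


Kernel = preimage of identity
ker(φ) = {x ∈ ℤ : 4x ≡ 0 (mod 25)}. gcd(4,25) = 1, so 4x ≡ 0 (mod 25) ⟺ x ≡ 0 (mod 25/1 = 25). Hence ker(φ) = 25ℤ

ker(φ) = 25ℤ


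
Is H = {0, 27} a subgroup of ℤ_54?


Subgroup test for H = {0, 27} in (ℤ_54, +):
(1) 0 ∈ H? Yes
(2) Closure: for all a,b ∈ H, (a+b) mod 54 ∈ H? Yes
(3) Inverses: for all a ∈ H, -a mod 54 ∈ H? Yes

Yes, H is a subgroup of ℤ_54


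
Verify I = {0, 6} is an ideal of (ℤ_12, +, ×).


Check ideal conditions for I = {0, 6} in ℤ_12:
(1) I is an additive subgroup? Yes
(2) For r ∈ ℤ_12 and a ∈ I: r·a ∈ I? Yes

Yes, I is an ideal of ℤ_12


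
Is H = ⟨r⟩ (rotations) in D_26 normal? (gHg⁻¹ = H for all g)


H = ⟨r⟩ (rotations) in D_26
The rotation subgroup ⟨r⟩ has index 2 in D_26, so it is normal

Yes, normal subgroup


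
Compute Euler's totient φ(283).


Factor n: 283 = 283
φ(n) = n · ∏(1 - 1/p) over distinct primes p | n
φ(283) = 283 · (1 - 1/283) = 282

φ(283) = 282


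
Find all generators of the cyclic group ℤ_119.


g generates ℤ_n iff gcd(g,n) = 1
Prime factors of 119: 7, 17
Generators are g ∈ {1,...,118} not divisible by any of these primes.
Generators: {1, 2, 3, 4, 5, 6, 8, 9, 10, 11, 12, 13, 15, 16, 18, 19, 20, 22, 23, 24, 25, 26, 27, 29, 30, 31, 32, 33, 36, 37, 38, 39, 40, 41, 43, 44, 45, 46, 47, 48, 50, 52, 53, 54, 55, 57, 58, 59, 60, 61, 62, 64, 65, 66, 67, 69, 71, 72, 73, 74, 75, 76, 78, 79, 80, 81, 82, 83, 86, 87, 88, 89, 90, 92, 93, 94, 95, 96, 97, 99, 100, 101, 103, 104, 106, 107, 108, 109, 110, 111, 113, 114, 115, 116, 117, 118}
Number of generators = φ(119) = 96

Generators of ℤ_119 = {1, 2, 3, 4, 5, 6, 8, 9, 10, 11, 12, 13, 15, 16, 18, 19, 20, 22, 23, 24, 25, 26, 27, 29, 30, 31, 32, 33, 36, 37, 38, 39, 40, 41, 43, 44, 45, 46, 47, 48, 50, 52, 53, 54, 55, 57, 58, 59, 60, 61, 62, 64, 65, 66, 67, 69, 71, 72, 73, 74, 75, 76, 78, 79, 80, 81, 82, 83, 86, 87, 88, 89, 90, 92, 93, 94, 95, 96, 97, 99, 100, 101, 103, 104, 106, 107, 108, 109, 110, 111, 113, 114, 115, 116, 117, 118}


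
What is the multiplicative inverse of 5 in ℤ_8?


Use the extended Euclidean algorithm to write 1 = 5·s + 8·t; then s mod 8 is the inverse.
Euclidean algorithm:
  5 = 0·8 + 5
  8 = 1·5 + 3
  5 = 1·3 + 2
  3 = 1·2 + 1
  2 = 2·1 + 0
gcd(5,8) = 1
Back-substitution gives: 5·(-3) + 8·(2) = 1
So 5⁻¹ ≡ -3 ≡ 5 (mod 8)
Check: 5 × 5 = 25 ≡ 1 (mod 8) ✓

5⁻¹ ≡ 5 (mod 8)


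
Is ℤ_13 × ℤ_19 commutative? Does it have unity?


Direct product ring; commutative with unity (1,1); but (1,0)·(0,1) = (0,0) gives zero divisors, so not an integral domain
Commutative: Yes
Integral domain: No
Has unity: Yes

ℤ_13 × ℤ_19: Commutative=Yes, Unity=Yes


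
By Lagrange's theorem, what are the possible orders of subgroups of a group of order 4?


Lagrange's theorem: |H| divides |G|
|G| = 4
Divisors of 4: 1, 2, 4

Possible subgroup orders: {1, 2, 4}


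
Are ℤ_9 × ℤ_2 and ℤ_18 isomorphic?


Comparing ℤ_9 × ℤ_2 and ℤ_18:
gcd(9,2) = 1, so ℤ_9 × ℤ_2 ≅ ℤ_18 (CRT)

Yes, ℤ_9 × ℤ_2 ≅ ℤ_18


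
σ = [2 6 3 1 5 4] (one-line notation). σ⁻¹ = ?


To find σ⁻¹, swap domain and range:
σ(1) = 2 → σ⁻¹(2) = 1
σ(2) = 6 → σ⁻¹(6) = 2
σ(3) = 3 → σ⁻¹(3) = 3
σ(4) = 1 → σ⁻¹(1) = 4
σ(5) = 5 → σ⁻¹(5) = 5
σ(6) = 4 → σ⁻¹(4) = 6

σ⁻¹ = [4 1 3 6 5 2]


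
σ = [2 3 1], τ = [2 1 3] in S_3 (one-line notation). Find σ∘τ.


σ∘τ: apply τ first, then σ
1 →τ 2 →σ 3
2 →τ 1 →σ 2
3 →τ 3 →σ 1

σ∘τ = [3 2 1]


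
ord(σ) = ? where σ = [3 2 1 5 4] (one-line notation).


Cycle decomposition: (1 3) (4 5)
Cycle lengths: 2, 2
Order = lcm(2, 2) = 2

ord(σ) = 2


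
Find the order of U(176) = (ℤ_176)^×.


U(n) is the group of units mod n; |U(n)| = φ(n)
|U(176)| = φ(176) = 80

|U(176) = (ℤ_176)^×| = 80


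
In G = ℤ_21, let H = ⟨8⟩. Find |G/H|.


|⟨8⟩| = n / gcd(8, 21) = 21 / 1 = 21
H is normal (ℤ_21 is abelian).
|G/H| = |G| / |H| = 21 / 21 = 1

|G/H| = 1


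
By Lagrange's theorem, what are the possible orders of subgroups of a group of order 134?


Lagrange's theorem: |H| divides |G|
|G| = 134
Divisors of 134: 1, 2, 67, 134

Possible subgroup orders: {1, 2, 67, 134}


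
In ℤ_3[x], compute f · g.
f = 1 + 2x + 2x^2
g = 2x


Expand and collect like terms; reduce coefficients mod 3:
x^0: 1·0 = 0 ≡ 0 (mod 3)
x^1: 1·2 + 2·0 = 2 ≡ 2 (mod 3)
x^2: 2·2 + 2·0 = 4 ≡ 1 (mod 3)
x^3: 2·2 = 4 ≡ 1 (mod 3)
Result: 2x + x^2 + x^3

f · g = 2x + x^2 + x^3


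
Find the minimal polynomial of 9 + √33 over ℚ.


Let α = 9 + √33. Then α - 9 = √33, so (α - 9)² = 33, giving α² - 18α + 48 = 0. Degree 2 and α ∉ ℚ, so this is the minimal polynomial.

Minimal polynomial: x² - 18x + 48


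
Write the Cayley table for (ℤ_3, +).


Elements: {0, 1, 2}
Operation: addition mod 3
Entry (a, b) = (a + b) mod 3

Cayley table:
  | 0 | 1 | 2
0 | 0 | 1 | 2
1 | 1 | 2 | 0
2 | 2 | 0 | 1


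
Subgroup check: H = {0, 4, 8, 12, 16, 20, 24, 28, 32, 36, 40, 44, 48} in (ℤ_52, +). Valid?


Subgroup test for H = {0, 4, 8, 12, 16, 20, 24, 28, 32, 36, 40, 44, 48} in (ℤ_52, +):
(1) 0 ∈ H? Yes
(2) Closure: for all a,b ∈ H, (a+b) mod 52 ∈ H? Yes
(3) Inverses: for all a ∈ H, -a mod 52 ∈ H? Yes

Yes, H is a subgroup of ℤ_52


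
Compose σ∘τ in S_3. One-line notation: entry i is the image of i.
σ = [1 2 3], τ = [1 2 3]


σ∘τ: apply τ first, then σ
1 →τ 1 →σ 1
2 →τ 2 →σ 2
3 →τ 3 →σ 3

σ∘τ = [1 2 3]


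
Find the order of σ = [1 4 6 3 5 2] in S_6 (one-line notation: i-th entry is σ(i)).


Cycle decomposition: (2 4 3 6)
Cycle lengths: 4
Order = lcm(4) = 4

ord(σ) = 4


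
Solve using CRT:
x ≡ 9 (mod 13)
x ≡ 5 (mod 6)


m₁ = 13, m₂ = 6, gcd = 1, so CRT applies. M = m₁·m₂ = 78
Let M₁ = M/m₁ = 6, M₂ = M/m₂ = 13
Find y₁ ≡ M₁⁻¹ (mod m₁): 6⁻¹ ≡ 11 (mod 13)
Find y₂ ≡ M₂⁻¹ (mod m₂): 13⁻¹ ≡ 1 (mod 6)
x = a₁·M₁·y₁ + a₂·M₂·y₂ = 9·6·11 + 5·13·1 = 659
Reduce mod 78: x ≡ 35
Check: 35 mod 13 = 9 ✓, 35 mod 6 = 5 ✓

x ≡ 35 (mod 78)


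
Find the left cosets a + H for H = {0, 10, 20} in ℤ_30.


H = {0, 10, 20}, |H| = 3
Number of cosets = |G|/|H| = 30/3 = 10
0 + H = {0, 10, 20}
1 + H = {1, 11, 21}
2 + H = {2, 12, 22}
3 + H = {3, 13, 23}
4 + H = {4, 14, 24}
5 + H = {5, 15, 25}
6 + H = {6, 16, 26}
7 + H = {7, 17, 27}
8 + H = {8, 18, 28}
9 + H = {9, 19, 29}

Cosets: 0+H={0,10,20}; 1+H={1,11,21}; 2+H={2,12,22}; 3+H={3,13,23}; 4+H={4,14,24}; 5+H={5,15,25}; 6+H={6,16,26}; 7+H={7,17,27}; 8+H={8,18,28}; 9+H={9,19,29}


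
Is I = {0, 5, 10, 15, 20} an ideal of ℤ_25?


Check ideal conditions for I = {0, 5, 10, 15, 20} in ℤ_25:
(1) I is an additive subgroup? Yes
(2) For r ∈ ℤ_25 and a ∈ I: r·a ∈ I? Yes

Yes, I is an ideal of ℤ_25


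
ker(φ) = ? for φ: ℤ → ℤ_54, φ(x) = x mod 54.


Kernel = preimage of identity
ker(φ) = {x ∈ ℤ : x ≡ 0 (mod 54)} = 54ℤ = {0, ±54, ±108, ...}

ker(φ) = 54ℤ


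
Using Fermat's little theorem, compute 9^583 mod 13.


Fermat's little theorem: if p is prime and gcd(a,p)=1, then a^(p-1) ≡ 1 (mod p)
p = 13 is prime, gcd(9,13) = 1
Reduce exponent: 583 mod 12 = 7
So 9^583 ≡ 9^7 (mod 13)
9^7 mod 13 = 9

9^583 ≡ 9 (mod 13)


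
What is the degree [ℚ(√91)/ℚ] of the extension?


√91 has minimal polynomial x² - 91 (irreducible over ℚ since 91 is squarefree)

[ℚ(√91)/ℚ] = 2


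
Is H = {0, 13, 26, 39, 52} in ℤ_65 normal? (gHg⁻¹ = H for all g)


H = {0, 13, 26, 39, 52} in ℤ_65
ℤ_65 is abelian; every subgroup of an abelian group is normal

Yes, normal subgroup


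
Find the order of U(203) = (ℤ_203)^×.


U(n) is the group of units mod n; |U(n)| = φ(n)
|U(203)| = φ(203) = 168

|U(203) = (ℤ_203)^×| = 168


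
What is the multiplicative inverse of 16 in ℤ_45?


Use the extended Euclidean algorithm to write 1 = 16·s + 45·t; then s mod 45 is the inverse.
Euclidean algorithm:
  16 = 0·45 + 16
  45 = 2·16 + 13
  16 = 1·13 + 3
  13 = 4·3 + 1
  3 = 3·1 + 0
gcd(16,45) = 1
Back-substitution gives: 16·(-14) + 45·(5) = 1
So 16⁻¹ ≡ -14 ≡ 31 (mod 45)
Check: 16 × 31 = 496 ≡ 1 (mod 45) ✓

16⁻¹ ≡ 31 (mod 45)


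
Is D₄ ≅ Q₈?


Comparing D₄ and Q₈:
D₄ has 5 elements of order 2; Q₈ has only 1

No, D₄ ≇ Q₈


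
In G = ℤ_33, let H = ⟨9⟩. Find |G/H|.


|⟨9⟩| = n / gcd(9, 33) = 33 / 3 = 11
H is normal (ℤ_33 is abelian).
|G/H| = |G| / |H| = 33 / 11 = 3

|G/H| = 3


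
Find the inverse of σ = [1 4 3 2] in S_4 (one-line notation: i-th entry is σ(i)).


To find σ⁻¹, swap domain and range:
σ(1) = 1 → σ⁻¹(1) = 1
σ(2) = 4 → σ⁻¹(4) = 2
σ(3) = 3 → σ⁻¹(3) = 3
σ(4) = 2 → σ⁻¹(2) = 4

σ⁻¹ = [1 4 3 2]


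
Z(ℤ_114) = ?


Z(G) = {g ∈ G | gx = xg for all x ∈ G}
ℤ_114 is abelian, so Z(G) = G

Z(ℤ_114) = ℤ_114


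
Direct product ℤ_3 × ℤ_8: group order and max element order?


|ℤ_3 × ℤ_8| = 3 × 8 = 24
Max element order = lcm(3,8) = 24
Cyclic? Yes (gcd=1)

|ℤ_3×ℤ_8| = 24, max element order = 24


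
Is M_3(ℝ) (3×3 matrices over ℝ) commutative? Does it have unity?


Matrix multiplication is non-commutative for n ≥ 2; the identity matrix I is the unity; singular matrices give zero divisors, so not an integral domain
Commutative: No
Integral domain: No
Has unity: Yes

M_3(ℝ) (3×3 matrices over ℝ): Commutative=No, Unity=Yes


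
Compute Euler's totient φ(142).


Factor n: 142 = 2 × 71
φ(n) = n · ∏(1 - 1/p) over distinct primes p | n
φ(142) = 142 · (1 - 1/2) · (1 - 1/71) = 70

φ(142) = 70


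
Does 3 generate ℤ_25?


g generates ℤ_n iff gcd(g, n) = 1
gcd(3, 25) = 1
Since gcd = 1, 3 is a generator.

Yes, 3 generates ℤ_25


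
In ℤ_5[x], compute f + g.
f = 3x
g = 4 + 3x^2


Add coefficients mod 5:
x^0: 0 + 4 = 4 (mod 5)
x^1: 3 + 0 = 3 (mod 5)
x^2: 0 + 3 = 3 (mod 5)
Result: 4 + 3x + 3x^2

f + g = 4 + 3x + 3x^2


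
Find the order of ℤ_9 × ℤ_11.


|A × B| = |A| · |B|
|ℤ_9 × ℤ_11| = 9 × 11 = 99

|ℤ_9 × ℤ_11| = 99


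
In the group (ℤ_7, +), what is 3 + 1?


Operation: addition mod 7
3 + 1 = (a + b) mod 7 with a = 3, b = 1

3 + 1 = 4


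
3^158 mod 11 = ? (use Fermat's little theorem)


Fermat's little theorem: if p is prime and gcd(a,p)=1, then a^(p-1) ≡ 1 (mod p)
p = 11 is prime, gcd(3,11) = 1
Reduce exponent: 158 mod 10 = 8
So 3^158 ≡ 3^8 (mod 11)
3^8 mod 11 = 5

3^158 ≡ 5 (mod 11)


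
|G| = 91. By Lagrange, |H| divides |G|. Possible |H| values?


Lagrange's theorem: |H| divides |G|
|G| = 91
Divisors of 91: 1, 7, 13, 91

Possible subgroup orders: {1, 7, 13, 91}


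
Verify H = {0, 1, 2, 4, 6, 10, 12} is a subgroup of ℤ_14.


Subgroup test for H = {0, 1, 2, 4, 6, 10, 12} in (ℤ_14, +):
(1) 0 ∈ H? Yes
(2) Closure: for all a,b ∈ H, (a+b) mod 14 ∈ H? No  [counterexample: 1 + 2 = 3 ∉ H]
(3) Inverses: for all a ∈ H, -a mod 14 ∈ H? No

No, H is not a subgroup of ℤ_14


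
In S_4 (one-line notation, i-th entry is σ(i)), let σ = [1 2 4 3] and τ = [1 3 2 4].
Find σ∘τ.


σ∘τ: apply τ first, then σ
1 →τ 1 →σ 1
2 →τ 3 →σ 4
3 →τ 2 →σ 2
4 →τ 4 →σ 3

σ∘τ = [1 4 2 3]


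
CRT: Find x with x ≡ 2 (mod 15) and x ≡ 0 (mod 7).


m₁ = 15, m₂ = 7, gcd = 1, so CRT applies. M = m₁·m₂ = 105
Let M₁ = M/m₁ = 7, M₂ = M/m₂ = 15
Find y₁ ≡ M₁⁻¹ (mod m₁): 7⁻¹ ≡ 13 (mod 15)
Find y₂ ≡ M₂⁻¹ (mod m₂): 15⁻¹ ≡ 1 (mod 7)
x = a₁·M₁·y₁ + a₂·M₂·y₂ = 2·7·13 + 0·15·1 = 182
Reduce mod 105: x ≡ 77
Check: 77 mod 15 = 2 ✓, 77 mod 7 = 0 ✓

x ≡ 77 (mod 105)


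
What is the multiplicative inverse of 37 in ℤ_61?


Use the extended Euclidean algorithm to write 1 = 37·s + 61·t; then s mod 61 is the inverse.
Euclidean algorithm:
  37 = 0·61 + 37
  61 = 1·37 + 24
  37 = 1·24 + 13
  24 = 1·13 + 11
  13 = 1·11 + 2
  11 = 5·2 + 1
  2 = 2·1 + 0
gcd(37,61) = 1
Back-substitution gives: 37·(-28) + 61·(17) = 1
So 37⁻¹ ≡ -28 ≡ 33 (mod 61)
Check: 37 × 33 = 1221 ≡ 1 (mod 61) ✓

37⁻¹ ≡ 33 (mod 61)


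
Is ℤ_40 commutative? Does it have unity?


ℤ_40 is a commutative ring with unity 1; 40 = 2×20 is composite, so 2·20 ≡ 0 gives zero divisors (not an integral domain)
Commutative: Yes
Integral domain: No
Has unity: Yes

ℤ_40: Commutative=Yes, Unity=Yes


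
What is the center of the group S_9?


Z(G) = {g ∈ G | gx = xg for all x ∈ G}
S_n is non-abelian for n ≥ 3; Z(S_9) is trivial

Z(S_9) = {e}


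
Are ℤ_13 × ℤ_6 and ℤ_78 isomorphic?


Comparing ℤ_13 × ℤ_6 and ℤ_78:
gcd(13,6) = 1, so ℤ_13 × ℤ_6 ≅ ℤ_78 (CRT)

Yes, ℤ_13 × ℤ_6 ≅ ℤ_78


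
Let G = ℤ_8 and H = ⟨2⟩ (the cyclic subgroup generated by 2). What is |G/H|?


|⟨2⟩| = n / gcd(2, 8) = 8 / 2 = 4
H is normal (ℤ_8 is abelian).
|G/H| = |G| / |H| = 8 / 4 = 2

|G/H| = 2


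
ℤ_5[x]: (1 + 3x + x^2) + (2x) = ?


Add coefficients mod 5:
x^0: 1 + 0 = 1 (mod 5)
x^1: 3 + 2 = 0 (mod 5)
x^2: 1 + 0 = 1 (mod 5)
Result: 1 + x^2

f + g = 1 + x^2


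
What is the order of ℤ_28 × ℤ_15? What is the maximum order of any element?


|ℤ_28 × ℤ_15| = 28 × 15 = 420
Max element order = lcm(28,15) = 420
Cyclic? Yes (gcd=1)

|ℤ_28×ℤ_15| = 420, max element order = 420


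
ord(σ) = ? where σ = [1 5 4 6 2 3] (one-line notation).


Cycle decomposition: (2 5) (3 4 6)
Cycle lengths: 2, 3
Order = lcm(2, 3) = 6

ord(σ) = 6


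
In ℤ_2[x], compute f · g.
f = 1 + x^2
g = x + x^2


Expand and collect like terms; reduce coefficients mod 2:
x^0: 1·0 = 0 ≡ 0 (mod 2)
x^1: 1·1 + 0·0 = 1 ≡ 1 (mod 2)
x^2: 1·1 + 0·1 + 1·0 = 1 ≡ 1 (mod 2)
x^3: 0·1 + 1·1 = 1 ≡ 1 (mod 2)
x^4: 1·1 = 1 ≡ 1 (mod 2)
Result: x + x^2 + x^3 + x^4

f · g = x + x^2 + x^3 + x^4


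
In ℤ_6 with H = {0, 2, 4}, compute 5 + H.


5 + H = {5 + h (mod 6) : h ∈ H}
5+0=5, 5+2=1, 5+4=3
5 + H = {1, 3, 5} = 1 + H

5 + H = {1, 3, 5}


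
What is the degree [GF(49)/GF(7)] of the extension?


GF(49) = GF(7^2), so the extension degree is 2

[GF(49)/GF(7)] = 2


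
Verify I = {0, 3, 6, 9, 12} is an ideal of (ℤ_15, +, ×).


Check ideal conditions for I = {0, 3, 6, 9, 12} in ℤ_15:
(1) I is an additive subgroup? Yes
(2) For r ∈ ℤ_15 and a ∈ I: r·a ∈ I? Yes

Yes, I is an ideal of ℤ_15


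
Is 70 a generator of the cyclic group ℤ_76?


g generates ℤ_n iff gcd(g, n) = 1
gcd(70, 76) = 2
Since gcd = 2 ≠ 1, ⟨70⟩ has order 38 < 76, so 70 is not a generator.

No, 70 does not generate ℤ_76


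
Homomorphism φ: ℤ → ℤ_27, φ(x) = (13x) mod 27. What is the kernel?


Kernel = preimage of identity
ker(φ) = {x ∈ ℤ : 13x ≡ 0 (mod 27)}. gcd(13,27) = 1, so 13x ≡ 0 (mod 27) ⟺ x ≡ 0 (mod 27/1 = 27). Hence ker(φ) = 27ℤ

ker(φ) = 27ℤ


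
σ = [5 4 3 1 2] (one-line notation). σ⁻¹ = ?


To find σ⁻¹, swap domain and range:
σ(1) = 5 → σ⁻¹(5) = 1
σ(2) = 4 → σ⁻¹(4) = 2
σ(3) = 3 → σ⁻¹(3) = 3
σ(4) = 1 → σ⁻¹(1) = 4
σ(5) = 2 → σ⁻¹(2) = 5

σ⁻¹ = [4 5 3 2 1]


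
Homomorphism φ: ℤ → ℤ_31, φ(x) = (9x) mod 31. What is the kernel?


Kernel = preimage of identity
ker(φ) = {x ∈ ℤ : 9x ≡ 0 (mod 31)}. gcd(9,31) = 1, so 9x ≡ 0 (mod 31) ⟺ x ≡ 0 (mod 31/1 = 31). Hence ker(φ) = 31ℤ

ker(φ) = 31ℤ


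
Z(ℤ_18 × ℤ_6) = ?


Z(G) = {g ∈ G | gx = xg for all x ∈ G}
Direct product of abelian groups is abelian, so Z(G) = G

Z(ℤ_18 × ℤ_6) = ℤ_18 × ℤ_6


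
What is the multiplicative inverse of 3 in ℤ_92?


Use the extended Euclidean algorithm to write 1 = 3·s + 92·t; then s mod 92 is the inverse.
Euclidean algorithm:
  3 = 0·92 + 3
  92 = 30·3 + 2
  3 = 1·2 + 1
  2 = 2·1 + 0
gcd(3,92) = 1
Back-substitution gives: 3·(31) + 92·(-1) = 1
So 3⁻¹ ≡ 31 ≡ 31 (mod 92)
Check: 3 × 31 = 93 ≡ 1 (mod 92) ✓

3⁻¹ ≡ 31 (mod 92)


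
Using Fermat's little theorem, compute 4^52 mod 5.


Fermat's little theorem: if p is prime and gcd(a,p)=1, then a^(p-1) ≡ 1 (mod p)
p = 5 is prime, gcd(4,5) = 1
Reduce exponent: 52 mod 4 = 0
So 4^52 ≡ 4^0 (mod 5)
4^0 = 1

4^52 ≡ 1 (mod 5)


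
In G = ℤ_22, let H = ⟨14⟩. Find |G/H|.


|⟨14⟩| = n / gcd(14, 22) = 22 / 2 = 11
H is normal (ℤ_22 is abelian).
|G/H| = |G| / |H| = 22 / 11 = 2

|G/H| = 2


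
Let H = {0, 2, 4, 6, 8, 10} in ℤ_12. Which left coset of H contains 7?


7 + H = {7 + h (mod 12) : h ∈ H}
7+0=7, 7+2=9, 7+4=11, 7+6=1, 7+8=3, 7+10=5
7 + H = {1, 3, 5, 7, 9, 11} = 1 + H

7 + H = {1, 3, 5, 7, 9, 11}


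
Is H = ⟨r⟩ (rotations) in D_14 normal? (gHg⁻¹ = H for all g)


H = ⟨r⟩ (rotations) in D_14
The rotation subgroup ⟨r⟩ has index 2 in D_14, so it is normal

Yes, normal subgroup


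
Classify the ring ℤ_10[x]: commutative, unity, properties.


ℤ_10 has zero divisors (2·5 ≡ 0), and these lift to constant zero divisors in ℤ_10[x]; so not an integral domain
Commutative: Yes
Integral domain: No
Has unity: Yes

ℤ_10[x]: Commutative=Yes, Unity=Yes


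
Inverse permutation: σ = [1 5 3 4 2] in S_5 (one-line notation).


To find σ⁻¹, swap domain and range:
σ(1) = 1 → σ⁻¹(1) = 1
σ(2) = 5 → σ⁻¹(5) = 2
σ(3) = 3 → σ⁻¹(3) = 3
σ(4) = 4 → σ⁻¹(4) = 4
σ(5) = 2 → σ⁻¹(2) = 5

σ⁻¹ = [1 5 3 4 2]


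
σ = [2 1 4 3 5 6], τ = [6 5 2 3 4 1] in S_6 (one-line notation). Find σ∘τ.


σ∘τ: apply τ first, then σ
1 →τ 6 →σ 6
2 →τ 5 →σ 5
3 →τ 2 →σ 1
4 →τ 3 →σ 4
5 →τ 4 →σ 3
6 →τ 1 →σ 2

σ∘τ = [6 5 1 4 3 2]


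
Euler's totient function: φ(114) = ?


Factor n: 114 = 2 × 3 × 19
φ(n) = n · ∏(1 - 1/p) over distinct primes p | n
φ(114) = 114 · (1 - 1/2) · (1 - 1/3) · (1 - 1/19) = 36

φ(114) = 36


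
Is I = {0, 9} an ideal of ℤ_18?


Check ideal conditions for I = {0, 9} in ℤ_18:
(1) I is an additive subgroup? Yes
(2) For r ∈ ℤ_18 and a ∈ I: r·a ∈ I? Yes

Yes, I is an ideal of ℤ_18


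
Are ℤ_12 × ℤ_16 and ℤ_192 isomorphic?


Comparing ℤ_12 × ℤ_16 and ℤ_192:
gcd(12,16) = 4 ≠ 1. Max element order in ℤ_12×ℤ_16 is lcm(12,16) = 48 < 192, so it has no element of order 192

No, ℤ_12 × ℤ_16 ≇ ℤ_192


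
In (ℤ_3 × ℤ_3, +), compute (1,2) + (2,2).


Operation: componentwise addition mod (3, 3)
(1,2) + (2,2) = ((a₁+b₁) mod 3, (a₂+b₂) mod 3) with a = (1,2), b = (2,2)

(1,2) + (2,2) = (0,1)


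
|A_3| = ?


|A_n| = n!/2 (even permutations)
|A_3| = 3!/2 = 6/2 = 3

|A_3| = 3


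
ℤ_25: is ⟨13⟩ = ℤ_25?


g generates ℤ_n iff gcd(g, n) = 1
gcd(13, 25) = 1
Since gcd = 1, 13 is a generator.

Yes, 13 generates ℤ_25


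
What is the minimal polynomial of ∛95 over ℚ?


∛95 satisfies x³ - 95 = 0, irreducible over ℚ (no rational root; 95 is not a perfect cube)

Minimal polynomial: x³ - 95


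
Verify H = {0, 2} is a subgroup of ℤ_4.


Subgroup test for H = {0, 2} in (ℤ_4, +):
(1) 0 ∈ H? Yes
(2) Closure: for all a,b ∈ H, (a+b) mod 4 ∈ H? Yes
(3) Inverses: for all a ∈ H, -a mod 4 ∈ H? Yes

Yes, H is a subgroup of ℤ_4


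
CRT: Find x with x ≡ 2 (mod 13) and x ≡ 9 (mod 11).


m₁ = 13, m₂ = 11, gcd = 1, so CRT applies. M = m₁·m₂ = 143
Let M₁ = M/m₁ = 11, M₂ = M/m₂ = 13
Find y₁ ≡ M₁⁻¹ (mod m₁): 11⁻¹ ≡ 6 (mod 13)
Find y₂ ≡ M₂⁻¹ (mod m₂): 13⁻¹ ≡ 6 (mod 11)
x = a₁·M₁·y₁ + a₂·M₂·y₂ = 2·11·6 + 9·13·6 = 834
Reduce mod 143: x ≡ 119
Check: 119 mod 13 = 2 ✓, 119 mod 11 = 9 ✓

x ≡ 119 (mod 143)


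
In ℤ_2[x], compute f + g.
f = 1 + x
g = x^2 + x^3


Add coefficients mod 2:
x^0: 1 + 0 = 1 (mod 2)
x^1: 1 + 0 = 1 (mod 2)
x^2: 0 + 1 = 1 (mod 2)
x^3: 0 + 1 = 1 (mod 2)
Result: 1 + x + x^2 + x^3

f + g = 1 + x + x^2 + x^3


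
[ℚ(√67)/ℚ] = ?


√67 has minimal polynomial x² - 67 (irreducible over ℚ since 67 is squarefree)

[ℚ(√67)/ℚ] = 2


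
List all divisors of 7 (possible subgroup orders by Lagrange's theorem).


Lagrange's theorem: |H| divides |G|
|G| = 7
Divisors of 7: 1, 7

Possible subgroup orders: {1, 7}


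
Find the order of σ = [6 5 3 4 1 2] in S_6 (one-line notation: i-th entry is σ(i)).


Cycle decomposition: (1 6 2 5)
Cycle lengths: 4
Order = lcm(4) = 4

ord(σ) = 4


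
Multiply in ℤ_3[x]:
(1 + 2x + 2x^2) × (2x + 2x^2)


Expand and collect like terms; reduce coefficients mod 3:
x^0: 1·0 = 0 ≡ 0 (mod 3)
x^1: 1·2 + 2·0 = 2 ≡ 2 (mod 3)
x^2: 1·2 + 2·2 + 2·0 = 6 ≡ 0 (mod 3)
x^3: 2·2 + 2·2 = 8 ≡ 2 (mod 3)
x^4: 2·2 = 4 ≡ 1 (mod 3)
Result: 2x + 2x^3 + x^4

f · g = 2x + 2x^3 + x^4


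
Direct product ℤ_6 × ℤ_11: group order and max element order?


|ℤ_6 × ℤ_11| = 6 × 11 = 66
Max element order = lcm(6,11) = 66
Cyclic? Yes (gcd=1)

|ℤ_6×ℤ_11| = 66, max element order = 66


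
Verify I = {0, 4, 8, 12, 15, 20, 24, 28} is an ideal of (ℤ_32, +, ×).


Check ideal conditions for I = {0, 4, 8, 12, 15, 20, 24, 28} in ℤ_32:
(1) I is an additive subgroup? No
(2) For r ∈ ℤ_32 and a ∈ I: r·a ∈ I? No  [counterexample: r=2, a=8, r·a mod 32 = 16 ∉ I]

No, I is not an ideal of ℤ_32


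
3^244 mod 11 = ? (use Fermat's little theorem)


Fermat's little theorem: if p is prime and gcd(a,p)=1, then a^(p-1) ≡ 1 (mod p)
p = 11 is prime, gcd(3,11) = 1
Reduce exponent: 244 mod 10 = 4
So 3^244 ≡ 3^4 (mod 11)
3^4 mod 11 = 4

3^244 ≡ 4 (mod 11)


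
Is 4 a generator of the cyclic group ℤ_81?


g generates ℤ_n iff gcd(g, n) = 1
gcd(4, 81) = 1
Since gcd = 1, 4 is a generator.

Yes, 4 generates ℤ_81


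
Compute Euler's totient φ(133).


Factor n: 133 = 7 × 19
φ(n) = n · ∏(1 - 1/p) over distinct primes p | n
φ(133) = 133 · (1 - 1/7) · (1 - 1/19) = 108

φ(133) = 108


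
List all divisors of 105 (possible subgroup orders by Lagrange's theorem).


Lagrange's theorem: |H| divides |G|
|G| = 105
Divisors of 105: 1, 3, 5, 7, 15, 21, 35, 105

Possible subgroup orders: {1, 3, 5, 7, 15, 21, 35, 105}


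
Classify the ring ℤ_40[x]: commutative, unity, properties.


ℤ_40 has zero divisors (2·20 ≡ 0), and these lift to constant zero divisors in ℤ_40[x]; so not an integral domain
Commutative: Yes
Integral domain: No
Has unity: Yes

ℤ_40[x]: Commutative=Yes, Unity=Yes


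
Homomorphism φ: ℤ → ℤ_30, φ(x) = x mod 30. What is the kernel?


Kernel = preimage of identity
ker(φ) = {x ∈ ℤ : x ≡ 0 (mod 30)} = 30ℤ = {0, ±30, ±60, ...}

ker(φ) = 30ℤ


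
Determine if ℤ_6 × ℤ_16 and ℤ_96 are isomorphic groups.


Comparing ℤ_6 × ℤ_16 and ℤ_96:
gcd(6,16) = 2 ≠ 1. Max element order in ℤ_6×ℤ_16 is lcm(6,16) = 48 < 96, so it has no element of order 96

No, ℤ_6 × ℤ_16 ≇ ℤ_96


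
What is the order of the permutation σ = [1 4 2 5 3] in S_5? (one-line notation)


Cycle decomposition: (2 4 5 3)
Cycle lengths: 4
Order = lcm(4) = 4

ord(σ) = 4


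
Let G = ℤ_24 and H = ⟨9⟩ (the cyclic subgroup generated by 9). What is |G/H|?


|⟨9⟩| = n / gcd(9, 24) = 24 / 3 = 8
H is normal (ℤ_24 is abelian).
|G/H| = |G| / |H| = 24 / 8 = 3

|G/H| = 3


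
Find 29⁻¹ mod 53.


Use the extended Euclidean algorithm to write 1 = 29·s + 53·t; then s mod 53 is the inverse.
Euclidean algorithm:
  29 = 0·53 + 29
  53 = 1·29 + 24
  29 = 1·24 + 5
  24 = 4·5 + 4
  5 = 1·4 + 1
  4 = 4·1 + 0
gcd(29,53) = 1
Back-substitution gives: 29·(11) + 53·(-6) = 1
So 29⁻¹ ≡ 11 ≡ 11 (mod 53)
Check: 29 × 11 = 319 ≡ 1 (mod 53) ✓

29⁻¹ ≡ 11 (mod 53)


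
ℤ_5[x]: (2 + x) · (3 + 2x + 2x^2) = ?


Expand and collect like terms; reduce coefficients mod 5:
x^0: 2·3 = 6 ≡ 1 (mod 5)
x^1: 2·2 + 1·3 = 7 ≡ 2 (mod 5)
x^2: 2·2 + 1·2 = 6 ≡ 1 (mod 5)
x^3: 1·2 = 2 ≡ 2 (mod 5)
Result: 1 + 2x + x^2 + 2x^3

f · g = 1 + 2x + x^2 + 2x^3


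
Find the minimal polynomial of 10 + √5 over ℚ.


Let α = 10 + √5. Then α - 10 = √5, so (α - 10)² = 5, giving α² - 20α + 95 = 0. Degree 2 and α ∉ ℚ, so this is the minimal polynomial.

Minimal polynomial: x² - 20x + 95


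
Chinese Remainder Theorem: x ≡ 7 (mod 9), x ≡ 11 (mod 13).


m₁ = 9, m₂ = 13, gcd = 1, so CRT applies. M = m₁·m₂ = 117
Let M₁ = M/m₁ = 13, M₂ = M/m₂ = 9
Find y₁ ≡ M₁⁻¹ (mod m₁): 13⁻¹ ≡ 7 (mod 9)
Find y₂ ≡ M₂⁻¹ (mod m₂): 9⁻¹ ≡ 3 (mod 13)
x = a₁·M₁·y₁ + a₂·M₂·y₂ = 7·13·7 + 11·9·3 = 934
Reduce mod 117: x ≡ 115
Check: 115 mod 9 = 7 ✓, 115 mod 13 = 11 ✓

x ≡ 115 (mod 117)


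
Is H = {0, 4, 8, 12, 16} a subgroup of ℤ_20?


Subgroup test for H = {0, 4, 8, 12, 16} in (ℤ_20, +):
(1) 0 ∈ H? Yes
(2) Closure: for all a,b ∈ H, (a+b) mod 20 ∈ H? Yes
(3) Inverses: for all a ∈ H, -a mod 20 ∈ H? Yes

Yes, H is a subgroup of ℤ_20


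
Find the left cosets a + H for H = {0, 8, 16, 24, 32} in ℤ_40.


H = {0, 8, 16, 24, 32}, |H| = 5
Number of cosets = |G|/|H| = 40/5 = 8
0 + H = {0, 8, 16, 24, 32}
1 + H = {1, 9, 17, 25, 33}
2 + H = {2, 10, 18, 26, 34}
3 + H = {3, 11, 19, 27, 35}
4 + H = {4, 12, 20, 28, 36}
5 + H = {5, 13, 21, 29, 37}
6 + H = {6, 14, 22, 30, 38}
7 + H = {7, 15, 23, 31, 39}

Cosets: 0+H={0,8,16,24,32}; 1+H={1,9,17,25,33}; 2+H={2,10,18,26,34}; 3+H={3,11,19,27,35}; 4+H={4,12,20,28,36}; 5+H={5,13,21,29,37}; 6+H={6,14,22,30,38}; 7+H={7,15,23,31,39}


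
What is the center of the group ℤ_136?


Z(G) = {g ∈ G | gx = xg for all x ∈ G}
ℤ_136 is abelian, so Z(G) = G

Z(ℤ_136) = ℤ_136


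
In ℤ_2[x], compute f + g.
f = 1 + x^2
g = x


Add coefficients mod 2:
x^0: 1 + 0 = 1 (mod 2)
x^1: 0 + 1 = 1 (mod 2)
x^2: 1 + 0 = 1 (mod 2)
Result: 1 + x + x^2

f + g = 1 + x + x^2


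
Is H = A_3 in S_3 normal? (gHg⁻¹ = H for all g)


H = A_3 in S_3
A_3 has index 2 in S_3, and every subgroup of index 2 is normal

Yes, normal subgroup


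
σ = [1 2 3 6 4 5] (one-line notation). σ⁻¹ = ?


To find σ⁻¹, swap domain and range:
σ(1) = 1 → σ⁻¹(1) = 1
σ(2) = 2 → σ⁻¹(2) = 2
σ(3) = 3 → σ⁻¹(3) = 3
σ(4) = 6 → σ⁻¹(6) = 4
σ(5) = 4 → σ⁻¹(4) = 5
σ(6) = 5 → σ⁻¹(5) = 6

σ⁻¹ = [1 2 3 5 6 4]


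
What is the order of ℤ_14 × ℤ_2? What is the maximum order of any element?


|ℤ_14 × ℤ_2| = 14 × 2 = 28
Max element order = lcm(14,2) = 14
Cyclic? No (gcd=2)

|ℤ_14×ℤ_2| = 28, max element order = 14


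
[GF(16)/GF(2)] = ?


GF(16) = GF(2^4), so the extension degree is 4

[GF(16)/GF(2)] = 4


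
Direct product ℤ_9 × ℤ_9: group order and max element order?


|ℤ_9 × ℤ_9| = 9 × 9 = 81
Max element order = lcm(9,9) = 9
Cyclic? No (gcd=9)

|ℤ_9×ℤ_9| = 81, max element order = 9


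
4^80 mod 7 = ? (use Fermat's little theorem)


Fermat's little theorem: if p is prime and gcd(a,p)=1, then a^(p-1) ≡ 1 (mod p)
p = 7 is prime, gcd(4,7) = 1
Reduce exponent: 80 mod 6 = 2
So 4^80 ≡ 4^2 (mod 7)
4^2 mod 7 = 2

4^80 ≡ 2 (mod 7)


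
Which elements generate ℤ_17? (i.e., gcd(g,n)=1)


g generates ℤ_n iff gcd(g,n) = 1
Prime factors of 17: 17
Generators are g ∈ {1,...,16} not divisible by any of these primes.
Generators: {1, 2, 3, 4, 5, 6, 7, 8, 9, 10, 11, 12, 13, 14, 15, 16}
Number of generators = φ(17) = 16

Generators of ℤ_17 = {1, 2, 3, 4, 5, 6, 7, 8, 9, 10, 11, 12, 13, 14, 15, 16}


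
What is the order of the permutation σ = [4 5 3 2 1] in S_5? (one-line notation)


Cycle decomposition: (1 4 2 5)
Cycle lengths: 4
Order = lcm(4) = 4

ord(σ) = 4


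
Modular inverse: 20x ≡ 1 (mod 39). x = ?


Use the extended Euclidean algorithm to write 1 = 20·s + 39·t; then s mod 39 is the inverse.
Euclidean algorithm:
  20 = 0·39 + 20
  39 = 1·20 + 19
  20 = 1·19 + 1
  19 = 19·1 + 0
gcd(20,39) = 1
Back-substitution gives: 20·(2) + 39·(-1) = 1
So 20⁻¹ ≡ 2 ≡ 2 (mod 39)
Check: 20 × 2 = 40 ≡ 1 (mod 39) ✓

20⁻¹ ≡ 2 (mod 39)


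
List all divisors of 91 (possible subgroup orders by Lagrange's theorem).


Lagrange's theorem: |H| divides |G|
|G| = 91
Divisors of 91: 1, 7, 13, 91

Possible subgroup orders: {1, 7, 13, 91}


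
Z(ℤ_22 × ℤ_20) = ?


Z(G) = {g ∈ G | gx = xg for all x ∈ G}
Direct product of abelian groups is abelian, so Z(G) = G

Z(ℤ_22 × ℤ_20) = ℤ_22 × ℤ_20


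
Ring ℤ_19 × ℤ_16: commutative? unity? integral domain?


Direct product ring; commutative with unity (1,1); but (1,0)·(0,1) = (0,0) gives zero divisors, so not an integral domain
Commutative: Yes
Integral domain: No
Has unity: Yes

ℤ_19 × ℤ_16: Commutative=Yes, Unity=Yes


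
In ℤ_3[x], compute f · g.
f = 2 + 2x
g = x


Expand and collect like terms; reduce coefficients mod 3:
x^0: 2·0 = 0 ≡ 0 (mod 3)
x^1: 2·1 + 2·0 = 2 ≡ 2 (mod 3)
x^2: 2·1 = 2 ≡ 2 (mod 3)
Result: 2x + 2x^2

f · g = 2x + 2x^2


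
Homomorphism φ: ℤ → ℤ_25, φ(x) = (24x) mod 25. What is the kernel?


Kernel = preimage of identity
ker(φ) = {x ∈ ℤ : 24x ≡ 0 (mod 25)}. gcd(24,25) = 1, so 24x ≡ 0 (mod 25) ⟺ x ≡ 0 (mod 25/1 = 25). Hence ker(φ) = 25ℤ

ker(φ) = 25ℤ


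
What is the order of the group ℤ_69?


ℤ_n has n elements.

|ℤ_69| = 69


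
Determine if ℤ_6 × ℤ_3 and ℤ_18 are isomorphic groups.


Comparing ℤ_6 × ℤ_3 and ℤ_18:
gcd(6,3) = 3 ≠ 1. Max element order in ℤ_6×ℤ_3 is lcm(6,3) = 6 < 18, so it has no element of order 18

No, ℤ_6 × ℤ_3 ≇ ℤ_18


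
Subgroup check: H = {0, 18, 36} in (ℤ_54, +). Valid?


Subgroup test for H = {0, 18, 36} in (ℤ_54, +):
(1) 0 ∈ H? Yes
(2) Closure: for all a,b ∈ H, (a+b) mod 54 ∈ H? Yes
(3) Inverses: for all a ∈ H, -a mod 54 ∈ H? Yes

Yes, H is a subgroup of ℤ_54


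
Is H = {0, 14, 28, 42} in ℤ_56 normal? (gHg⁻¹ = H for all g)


H = {0, 14, 28, 42} in ℤ_56
ℤ_56 is abelian; every subgroup of an abelian group is normal

Yes, normal subgroup


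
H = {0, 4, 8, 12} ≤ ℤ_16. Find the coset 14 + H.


14 + H = {14 + h (mod 16) : h ∈ H}
14+0=14, 14+4=2, 14+8=6, 14+12=10
14 + H = {2, 6, 10, 14} = 2 + H

14 + H = {2, 6, 10, 14}


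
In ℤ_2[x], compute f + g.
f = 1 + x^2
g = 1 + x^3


Add coefficients mod 2:
x^0: 1 + 1 = 0 (mod 2)
x^1: 0 + 0 = 0 (mod 2)
x^2: 1 + 0 = 1 (mod 2)
x^3: 0 + 1 = 1 (mod 2)
Result: x^2 + x^3

f + g = x^2 + x^3


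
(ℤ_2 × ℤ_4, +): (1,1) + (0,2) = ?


Operation: componentwise addition mod (2, 4)
(1,1) + (0,2) = ((a₁+b₁) mod 2, (a₂+b₂) mod 4) with a = (1,1), b = (0,2)

(1,1) + (0,2) = (1,3)


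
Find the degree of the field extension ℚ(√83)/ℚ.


√83 has minimal polynomial x² - 83 (irreducible over ℚ since 83 is squarefree)

[ℚ(√83)/ℚ] = 2
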